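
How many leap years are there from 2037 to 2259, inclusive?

Multiples of 4 in [2037,2259]: 55.
Of those, multiples of 100: 2 (not leap unless ÷400).
Multiples of 400: 0.
Leap years = 55 − 2 + 0 = 53.

53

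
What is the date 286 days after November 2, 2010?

August 15, 2011

Nov has 30 days: +29 → Dec 1, 2010 (257 left).
Dec has 31 days: +31 → Jan 1, 2011 (226 left).
Jan has 31 days: +31 → Feb 1, 2011 (195 left).
Feb has 28 days: +28 → Mar 1, 2011 (167 left).
Mar has 31 days: +31 → Apr 1, 2011 (136 left).
Apr has 30 days: +30 → May 1, 2011 (106 left).
May has 31 days: +31 → Jun 1, 2011 (75 left).
Jun has 30 days: +30 → Jul 1, 2011 (45 left).
Jul has 31 days: +31 → Aug 1, 2011 (14 left).
+14 → Aug 15, 2011.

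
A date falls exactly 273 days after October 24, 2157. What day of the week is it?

First find the weekday of Oct 24, 2157. Doomsday rule: the anchor day for the 2100s is Sunday. For year 57: 57÷12 = 4 r 9, and 9÷4 = 2, so 4+9+2 = 15.
Sunday + 15 ≡ Monday — that's 2157's doomsday.
In October the doomsday date is Oct 10.
Oct 24 is 14 days after Oct 10; 14 mod 7 = 0, so Monday + 0 = Monday.
273 mod 7 = 0, so 273 days after a Monday is Monday + 0 = Monday.

Monday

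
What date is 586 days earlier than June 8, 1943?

−365 (one year) → Jun 8, 1942 (221 left).
−8 → May 31, 1942 (end of May, 31 days; 213 left).
−31 → Apr 30, 1942 (end of Apr, 30 days; 182 left).
−30 → Mar 31, 1942 (end of Mar, 31 days; 152 left).
−31 → Feb 28, 1942 (end of Feb, 28 days; 121 left).
−28 → Jan 31, 1942 (end of Jan, 31 days; 93 left).
−31 → Dec 31, 1941 (end of Dec, 31 days; 62 left).
−31 → Nov 30, 1941 (end of Nov, 30 days; 31 left).
−30 → Oct 31, 1941 (end of Oct, 31 days; 1 left).
−1 → Oct 30, 1941.

October 30, 1941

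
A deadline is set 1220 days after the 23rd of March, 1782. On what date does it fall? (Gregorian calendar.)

+365 (one year) → Mar 23, 1783 (855 left).
+366 (one year; includes Feb 29, 1784) → Mar 23, 1784 (489 left).
+365 (one year) → Mar 23, 1785 (124 left).
Mar has 31 days: +9 → Apr 1, 1785 (115 left).
Apr has 30 days: +30 → May 1, 1785 (85 left).
May has 31 days: +31 → Jun 1, 1785 (54 left).
Jun has 30 days: +30 → Jul 1, 1785 (24 left).
+24 → Jul 25, 1785.

July 25, 1785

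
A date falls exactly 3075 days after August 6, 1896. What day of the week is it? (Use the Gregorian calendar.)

Saturday

First find the weekday of Aug 6, 1896. Doomsday rule: the anchor day for the 1800s is Friday. For year 96: 96÷12 = 8 r 0, and 0÷4 = 0, so 8+0+0 = 8.
Friday + 8 ≡ Saturday — that's 1896's doomsday.
In August the doomsday date is Aug 8.
Aug 6 is 2 days before Aug 8; 2 mod 7 = 2, so Saturday − 2 = Thursday.
3075 mod 7 = 2, so 3075 days after a Thursday is Thursday + 2 = Saturday.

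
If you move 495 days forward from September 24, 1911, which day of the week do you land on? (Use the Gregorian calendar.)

First find the weekday of Sep 24, 1911. Doomsday rule: the anchor day for the 1900s is Wednesday. For year 11: 11÷12 = 0 r 11, and 11÷4 = 2, so 0+11+2 = 13.
Wednesday + 13 ≡ Tuesday — that's 1911's doomsday.
In September the doomsday date is Sep 5.
Sep 24 is 19 days after Sep 5; 19 mod 7 = 5, so Tuesday + 5 = Sunday.
495 mod 7 = 5, so 495 days after a Sunday is Sunday + 5 = Friday.

Friday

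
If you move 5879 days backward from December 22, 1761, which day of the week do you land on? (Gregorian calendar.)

Wednesday

First find the weekday of Dec 22, 1761. Doomsday rule: the anchor day for the 1700s is Sunday. For year 61: 61÷12 = 5 r 1, and 1÷4 = 0, so 5+1+0 = 6.
Sunday + 6 ≡ Saturday — that's 1761's doomsday.
In December the doomsday date is Dec 12.
Dec 22 is 10 days after Dec 12; 10 mod 7 = 3, so Saturday + 3 = Tuesday.
5879 mod 7 = 6, so 5879 days before a Tuesday is Tuesday − 6 = Wednesday.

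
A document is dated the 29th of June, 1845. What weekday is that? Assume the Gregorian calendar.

Doomsday rule: the anchor day for the 1800s is Friday. For year 45: 45÷12 = 3 r 9, and 9÷4 = 2, so 3+9+2 = 14.
Friday + 14 ≡ Friday — that's 1845's doomsday.
In June the doomsday date is Jun 6.
Jun 29 is 23 days after Jun 6; 23 mod 7 = 2, so Friday + 2 = Sunday.

Sunday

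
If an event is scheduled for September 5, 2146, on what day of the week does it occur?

Monday

Doomsday rule: the anchor day for the 2100s is Sunday. For year 46: 46÷12 = 3 r 10, and 10÷4 = 2, so 3+10+2 = 15.
Sunday + 15 ≡ Monday — that's 2146's doomsday.
In September the doomsday date is Sep 5.
Sep 5 is the doomsday itself: Monday.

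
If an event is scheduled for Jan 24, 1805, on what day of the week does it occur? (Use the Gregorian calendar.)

Doomsday rule: the anchor day for the 1800s is Friday. For year 05: 5÷12 = 0 r 5, and 5÷4 = 1, so 0+5+1 = 6.
Friday + 6 ≡ Thursday — that's 1805's doomsday.
In January the doomsday date is Jan 3 (1805 is not a leap year).
Jan 24 is 21 days after Jan 3; 21 mod 7 = 0, so Thursday + 0 = Thursday.

Thursday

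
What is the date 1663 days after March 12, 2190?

September 30, 2194

+365 (one year) → Mar 12, 2191 (1298 left).
+366 (one year; includes Feb 29, 2192) → Mar 12, 2192 (932 left).
+365 (one year) → Mar 12, 2193 (567 left).
+365 (one year) → Mar 12, 2194 (202 left).
Mar has 31 days: +20 → Apr 1, 2194 (182 left).
Apr has 30 days: +30 → May 1, 2194 (152 left).
May has 31 days: +31 → Jun 1, 2194 (121 left).
Jun has 30 days: +30 → Jul 1, 2194 (91 left).
Jul has 31 days: +31 → Aug 1, 2194 (60 left).
Aug has 31 days: +31 → Sep 1, 2194 (29 left).
+29 → Sep 30, 2194.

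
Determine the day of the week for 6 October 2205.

Doomsday rule: the anchor day for the 2200s is Friday. For year 05: 5÷12 = 0 r 5, and 5÷4 = 1, so 0+5+1 = 6.
Friday + 6 ≡ Thursday — that's 2205's doomsday.
In October the doomsday date is Oct 10.
Oct 6 is 4 days before Oct 10; 4 mod 7 = 4, so Thursday − 4 = Sunday.

Sunday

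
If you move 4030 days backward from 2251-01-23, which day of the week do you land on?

Saturday

First find the weekday of Jan 23, 2251. Doomsday rule: the anchor day for the 2200s is Friday. For year 51: 51÷12 = 4 r 3, and 3÷4 = 0, so 4+3+0 = 7.
Friday + 7 ≡ Friday — that's 2251's doomsday.
In January the doomsday date is Jan 3 (2251 is not a leap year).
Jan 23 is 20 days after Jan 3; 20 mod 7 = 6, so Friday + 6 = Thursday.
4030 mod 7 = 5, so 4030 days before a Thursday is Thursday − 5 = Saturday.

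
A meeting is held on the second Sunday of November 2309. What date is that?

November 1, 2309 is a Monday.
The first Sunday is therefore November 7 (6 days later).
The second Sunday is 7 + 1×7 = November 14.

November 14, 2309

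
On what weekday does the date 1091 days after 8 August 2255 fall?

Aug 8, 2255 is a Wednesday.
1091 mod 7 = 6, so 1091 days after a Wednesday is Wednesday + 6 = Tuesday.

Tuesday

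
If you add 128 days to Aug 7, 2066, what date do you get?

December 13, 2066

Aug has 31 days: +25 → Sep 1, 2066 (103 left).
Sep has 30 days: +30 → Oct 1, 2066 (73 left).
Oct has 31 days: +31 → Nov 1, 2066 (42 left).
Nov has 30 days: +30 → Dec 1, 2066 (12 left).
+12 → Dec 13, 2066.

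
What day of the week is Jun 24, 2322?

Saturday

Doomsday rule: the anchor day for the 2300s is Wednesday. For year 22: 22÷12 = 1 r 10, and 10÷4 = 2, so 1+10+2 = 13.
Wednesday + 13 ≡ Tuesday — that's 2322's doomsday.
In June the doomsday date is Jun 6.
Jun 24 is 18 days after Jun 6; 18 mod 7 = 4, so Tuesday + 4 = Saturday.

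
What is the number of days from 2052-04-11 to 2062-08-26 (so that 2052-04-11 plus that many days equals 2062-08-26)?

3789

Apr 11, 2052 → Apr 11, 2053: 365 days.
Apr 11, 2053 → Apr 11, 2054: 365 days.
Apr 11, 2054 → Apr 11, 2055: 365 days.
Apr 11, 2055 → Apr 11, 2056: 366 days (Feb 29, 2056 is in that span).
Apr 11, 2056 → Apr 11, 2057: 365 days.
Apr 11, 2057 → Apr 11, 2058: 365 days.
Apr 11, 2058 → Apr 11, 2059: 365 days.
Apr 11, 2059 → Apr 11, 2060: 366 days (Feb 29, 2060 is in that span).
Apr 11, 2060 → Apr 11, 2061: 365 days.
Apr 11, 2061 → Apr 11, 2062: 365 days.
Apr 11, 2062 → May 11, 2062: 30 days (April has 30).
May 11, 2062 → Jun 11, 2062: 31 days (May has 31).
Jun 11, 2062 → Jul 11, 2062: 30 days (June has 30).
Jul 11, 2062 → Aug 11, 2062: 31 days (July has 31).
Aug 11, 2062 → Aug 26, 2062: 15 days.
Total: 3789 days.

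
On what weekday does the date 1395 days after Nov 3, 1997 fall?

Wednesday

Nov 3, 1997 is a Monday.
1395 mod 7 = 2, so 1395 days after a Monday is Monday + 2 = Wednesday.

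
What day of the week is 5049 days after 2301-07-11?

Saturday

Jul 11, 2301 is a Thursday.
5049 mod 7 = 2, so 5049 days after a Thursday is Thursday + 2 = Saturday.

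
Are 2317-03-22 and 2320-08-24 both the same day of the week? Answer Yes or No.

No

From Mar 22, 2317 to Aug 24, 2320 is 1251 days.
1251 mod 7 = 5, so they are different weekdays.
(Mar 22, 2317 is a Thursday; Aug 24, 2320 is a Tuesday.)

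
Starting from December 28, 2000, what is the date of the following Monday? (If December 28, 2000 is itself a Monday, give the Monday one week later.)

January 1, 2001

Dec 28, 2000 is a Thursday.
From Thursday to the next Monday is 4 days.
Dec 28, 2000 + 4 = Jan 1, 2001.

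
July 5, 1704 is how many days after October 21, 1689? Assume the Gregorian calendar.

5370

Oct 21, 1689 → Oct 21, 1690: 365 days.
Oct 21, 1690 → Oct 21, 1691: 365 days.
Oct 21, 1691 → Oct 21, 1692: 366 days (Feb 29, 1692 is in that span).
Oct 21, 1692 → Oct 21, 1693: 365 days.
Oct 21, 1693 → Oct 21, 1694: 365 days.
Oct 21, 1694 → Oct 21, 1695: 365 days.
Oct 21, 1695 → Oct 21, 1696: 366 days (Feb 29, 1696 is in that span).
Oct 21, 1696 → Oct 21, 1697: 365 days.
Oct 21, 1697 → Oct 21, 1698: 365 days.
Oct 21, 1698 → Oct 21, 1699: 365 days.
Oct 21, 1699 → Oct 21, 1700: 365 days.
Oct 21, 1700 → Oct 21, 1701: 365 days.
Oct 21, 1701 → Oct 21, 1702: 365 days.
Oct 21, 1702 → Oct 21, 1703: 365 days.
Oct 21, 1703 → Nov 21, 1703: 31 days (October has 31).
Nov 21, 1703 → Dec 21, 1703: 30 days (November has 30).
Dec 21, 1703 → Jan 21, 1704: 31 days (December has 31).
Jan 21, 1704 → Feb 21, 1704: 31 days (January has 31).
Feb 21, 1704 → Mar 21, 1704: 29 days (February has 29).
Mar 21, 1704 → Apr 21, 1704: 31 days (March has 31).
Apr 21, 1704 → May 21, 1704: 30 days (April has 30).
May 21, 1704 → Jun 21, 1704: 31 days (May has 31).
Jun 21, 1704 → Jul 5, 1704: 14 days.
Total: 5370 days.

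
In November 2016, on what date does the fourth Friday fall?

November 25, 2016

November 1, 2016 is a Tuesday.
The first Friday is therefore November 4 (3 days later).
The fourth Friday is 4 + 3×7 = November 25.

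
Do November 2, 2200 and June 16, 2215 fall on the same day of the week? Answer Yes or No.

No

From Nov 2, 2200 to Jun 16, 2215 is 5339 days.
5339 mod 7 = 5, so they are different weekdays.
(Nov 2, 2200 is a Sunday; Jun 16, 2215 is a Friday.)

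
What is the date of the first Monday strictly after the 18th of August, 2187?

August 20, 2187

Aug 18, 2187 is a Saturday.
From Saturday to the next Monday is 2 days.
Aug 18, 2187 + 2 = Aug 20, 2187.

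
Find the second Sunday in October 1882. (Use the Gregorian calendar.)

October 1, 1882 is a Sunday.
The first Sunday is therefore October 1 (same day).
The second Sunday is 1 + 1×7 = October 8.

October 8, 1882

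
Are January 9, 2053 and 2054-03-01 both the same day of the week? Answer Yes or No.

From Jan 9, 2053 to Mar 1, 2054 is 416 days.
416 mod 7 = 3, so they are different weekdays.
(Jan 9, 2053 is a Thursday; Mar 1, 2054 is a Sunday.)

No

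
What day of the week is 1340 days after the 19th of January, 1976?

Jan 19, 1976 is a Monday.
1340 mod 7 = 3, so 1340 days after a Monday is Monday + 3 = Thursday.

Thursday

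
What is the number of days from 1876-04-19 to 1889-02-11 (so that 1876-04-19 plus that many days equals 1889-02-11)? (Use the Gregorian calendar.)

4681

Apr 19, 1876 → Apr 19, 1877: 365 days.
Apr 19, 1877 → Apr 19, 1878: 365 days.
Apr 19, 1878 → Apr 19, 1879: 365 days.
Apr 19, 1879 → Apr 19, 1880: 366 days (Feb 29, 1880 is in that span).
Apr 19, 1880 → Apr 19, 1881: 365 days.
Apr 19, 1881 → Apr 19, 1882: 365 days.
Apr 19, 1882 → Apr 19, 1883: 365 days.
Apr 19, 1883 → Apr 19, 1884: 366 days (Feb 29, 1884 is in that span).
Apr 19, 1884 → Apr 19, 1885: 365 days.
Apr 19, 1885 → Apr 19, 1886: 365 days.
Apr 19, 1886 → Apr 19, 1887: 365 days.
Apr 19, 1887 → Apr 19, 1888: 366 days (Feb 29, 1888 is in that span).
Apr 19, 1888 → May 19, 1888: 30 days (April has 30).
May 19, 1888 → Jun 19, 1888: 31 days (May has 31).
Jun 19, 1888 → Jul 19, 1888: 30 days (June has 30).
Jul 19, 1888 → Aug 19, 1888: 31 days (July has 31).
Aug 19, 1888 → Sep 19, 1888: 31 days (August has 31).
Sep 19, 1888 → Oct 19, 1888: 30 days (September has 30).
Oct 19, 1888 → Nov 19, 1888: 31 days (October has 31).
Nov 19, 1888 → Dec 19, 1888: 30 days (November has 30).
Dec 19, 1888 → Jan 19, 1889: 31 days (December has 31).
Jan 19, 1889 → Feb 11, 1889: 23 days.
Total: 4681 days.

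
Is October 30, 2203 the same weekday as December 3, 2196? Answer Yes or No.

From Dec 3, 2196 to Oct 30, 2203 is 2521 days.
2521 mod 7 = 1, so they are different weekdays.
(Dec 3, 2196 is a Saturday; Oct 30, 2203 is a Sunday.)

No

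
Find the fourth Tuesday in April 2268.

April 28, 2268

April 1, 2268 is a Wednesday.
The first Tuesday is therefore April 7 (6 days later).
The fourth Tuesday is 7 + 3×7 = April 28.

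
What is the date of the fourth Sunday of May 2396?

May 1, 2396 is a Wednesday.
The first Sunday is therefore May 5 (4 days later).
The fourth Sunday is 5 + 3×7 = May 26.

May 26, 2396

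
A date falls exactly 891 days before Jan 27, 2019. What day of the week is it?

First find the weekday of Jan 27, 2019. Doomsday rule: the anchor day for the 2000s is Tuesday. For year 19: 19÷12 = 1 r 7, and 7÷4 = 1, so 1+7+1 = 9.
Tuesday + 9 ≡ Thursday — that's 2019's doomsday.
In January the doomsday date is Jan 3 (2019 is not a leap year).
Jan 27 is 24 days after Jan 3; 24 mod 7 = 3, so Thursday + 3 = Sunday.
891 mod 7 = 2, so 891 days before a Sunday is Sunday − 2 = Friday.

Friday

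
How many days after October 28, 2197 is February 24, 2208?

3770

Oct 28, 2197 → Oct 28, 2198: 365 days.
Oct 28, 2198 → Oct 28, 2199: 365 days.
Oct 28, 2199 → Oct 28, 2200: 365 days.
Oct 28, 2200 → Oct 28, 2201: 365 days.
Oct 28, 2201 → Oct 28, 2202: 365 days.
Oct 28, 2202 → Oct 28, 2203: 365 days.
Oct 28, 2203 → Oct 28, 2204: 366 days (Feb 29, 2204 is in that span).
Oct 28, 2204 → Oct 28, 2205: 365 days.
Oct 28, 2205 → Oct 28, 2206: 365 days.
Oct 28, 2206 → Oct 28, 2207: 365 days.
Oct 28, 2207 → Nov 28, 2207: 31 days (October has 31).
Nov 28, 2207 → Dec 28, 2207: 30 days (November has 30).
Dec 28, 2207 → Jan 28, 2208: 31 days (December has 31).
Jan 28, 2208 → Feb 24, 2208: 27 days.
Total: 3770 days.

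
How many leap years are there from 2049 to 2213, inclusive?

Multiples of 4 in [2049,2213]: 41.
Of those, multiples of 100: 2 (not leap unless ÷400).
Multiples of 400: 0.
Leap years = 41 − 2 + 0 = 39.

39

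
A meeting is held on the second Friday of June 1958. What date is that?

June 13, 1958

June 1, 1958 is a Sunday.
The first Friday is therefore June 6 (5 days later).
The second Friday is 6 + 1×7 = June 13.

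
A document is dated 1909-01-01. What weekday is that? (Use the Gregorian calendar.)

January 1, 1909 is a Friday.
Total: 0 days.
0 mod 7 = 0, so Friday + 0 = Friday.

Friday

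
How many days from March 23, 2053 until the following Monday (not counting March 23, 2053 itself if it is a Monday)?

Mar 23, 2053 is a Sunday.
From Sunday to the next Monday is 1 day.

1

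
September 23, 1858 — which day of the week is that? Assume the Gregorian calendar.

Thursday

Doomsday rule: the anchor day for the 1800s is Friday. For year 58: 58÷12 = 4 r 10, and 10÷4 = 2, so 4+10+2 = 16.
Friday + 16 ≡ Sunday — that's 1858's doomsday.
In September the doomsday date is Sep 5.
Sep 23 is 18 days after Sep 5; 18 mod 7 = 4, so Sunday + 4 = Thursday.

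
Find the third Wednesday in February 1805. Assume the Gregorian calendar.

February 1, 1805 is a Friday.
The first Wednesday is therefore February 6 (5 days later).
The third Wednesday is 6 + 2×7 = February 20.

February 20, 1805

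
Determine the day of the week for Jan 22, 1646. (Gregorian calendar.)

Doomsday rule: the anchor day for the 1600s is Tuesday. For year 46: 46÷12 = 3 r 10, and 10÷4 = 2, so 3+10+2 = 15.
Tuesday + 15 ≡ Wednesday — that's 1646's doomsday.
In January the doomsday date is Jan 3 (1646 is not a leap year).
Jan 22 is 19 days after Jan 3; 19 mod 7 = 5, so Wednesday + 5 = Monday.

Monday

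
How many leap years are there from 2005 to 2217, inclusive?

Multiples of 4 in [2005,2217]: 53.
Of those, multiples of 100: 2 (not leap unless ÷400).
Multiples of 400: 0.
Leap years = 53 − 2 + 0 = 51.

51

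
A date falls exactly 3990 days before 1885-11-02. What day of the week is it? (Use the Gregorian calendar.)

Monday

First find the weekday of Nov 2, 1885. Doomsday rule: the anchor day for the 1800s is Friday. For year 85: 85÷12 = 7 r 1, and 1÷4 = 0, so 7+1+0 = 8.
Friday + 8 ≡ Saturday — that's 1885's doomsday.
In November the doomsday date is Nov 7.
Nov 2 is 5 days before Nov 7; 5 mod 7 = 5, so Saturday − 5 = Monday.
3990 mod 7 = 0, so 3990 days before a Monday is Monday − 0 = Monday.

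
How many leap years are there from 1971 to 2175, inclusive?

Multiples of 4 in [1971,2175]: 51.
Of those, multiples of 100: 2 (not leap unless ÷400).
Multiples of 400: 1.
Leap years = 51 − 2 + 1 = 50.

50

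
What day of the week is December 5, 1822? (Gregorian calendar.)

Thursday

January 1, 1822 is a Tuesday.
Jan 1, 1822 → Feb 1, 1822: 31 days (January has 31).
Feb 1, 1822 → Mar 1, 1822: 28 days (February has 28).
Mar 1, 1822 → Apr 1, 1822: 31 days (March has 31).
Apr 1, 1822 → May 1, 1822: 30 days (April has 30).
May 1, 1822 → Jun 1, 1822: 31 days (May has 31).
Jun 1, 1822 → Jul 1, 1822: 30 days (June has 30).
Jul 1, 1822 → Aug 1, 1822: 31 days (July has 31).
Aug 1, 1822 → Sep 1, 1822: 31 days (August has 31).
Sep 1, 1822 → Oct 1, 1822: 30 days (September has 30).
Oct 1, 1822 → Nov 1, 1822: 31 days (October has 31).
Nov 1, 1822 → Dec 1, 1822: 30 days (November has 30).
Dec 1, 1822 → Dec 5, 1822: 4 days.
Total: 338 days.
338 mod 7 = 2, so Tuesday + 2 = Thursday.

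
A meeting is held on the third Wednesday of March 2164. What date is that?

March 1, 2164 is a Thursday.
The first Wednesday is therefore March 7 (6 days later).
The third Wednesday is 7 + 2×7 = March 21.

March 21, 2164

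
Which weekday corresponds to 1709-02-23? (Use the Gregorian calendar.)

Doomsday rule: the anchor day for the 1700s is Sunday. For year 09: 9÷12 = 0 r 9, and 9÷4 = 2, so 0+9+2 = 11.
Sunday + 11 ≡ Thursday — that's 1709's doomsday.
In February the doomsday date is Feb 28 (1709 is not a leap year).
Feb 23 is 5 days before Feb 28; 5 mod 7 = 5, so Thursday − 5 = Saturday.

Saturday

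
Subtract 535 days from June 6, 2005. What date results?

December 19, 2003

−365 (one year) → Jun 6, 2004 (170 left).
−6 → May 31, 2004 (end of May, 31 days; 164 left).
−31 → Apr 30, 2004 (end of Apr, 30 days; 133 left).
−30 → Mar 31, 2004 (end of Mar, 31 days; 103 left).
−31 → Feb 29, 2004 (end of Feb, 29 days; 72 left).
−29 → Jan 31, 2004 (end of Jan, 31 days; 43 left).
−31 → Dec 31, 2003 (end of Dec, 31 days; 12 left).
−12 → Dec 19, 2003.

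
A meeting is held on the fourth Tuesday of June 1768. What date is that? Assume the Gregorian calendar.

June 28, 1768

June 1, 1768 is a Wednesday.
The first Tuesday is therefore June 7 (6 days later).
The fourth Tuesday is 7 + 3×7 = June 28.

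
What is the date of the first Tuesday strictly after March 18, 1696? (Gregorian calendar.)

March 20, 1696

Mar 18, 1696 is a Sunday.
From Sunday to the next Tuesday is 2 days.
Mar 18, 1696 + 2 = Mar 20, 1696.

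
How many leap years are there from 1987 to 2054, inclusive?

Multiples of 4 in [1987,2054]: 17.
Of those, multiples of 100: 1 (not leap unless ÷400).
Multiples of 400: 1.
Leap years = 17 − 1 + 1 = 17.

17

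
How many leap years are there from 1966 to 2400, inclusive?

Multiples of 4 in [1966,2400]: 109.
Of those, multiples of 100: 5 (not leap unless ÷400).
Multiples of 400: 2.
Leap years = 109 − 5 + 2 = 106.

106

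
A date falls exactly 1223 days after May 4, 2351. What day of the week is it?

Wednesday

May 4, 2351 is a Friday.
1223 mod 7 = 5, so 1223 days after a Friday is Friday + 5 = Wednesday.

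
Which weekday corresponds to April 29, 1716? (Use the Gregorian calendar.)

Doomsday rule: the anchor day for the 1700s is Sunday. For year 16: 16÷12 = 1 r 4, and 4÷4 = 1, so 1+4+1 = 6.
Sunday + 6 ≡ Saturday — that's 1716's doomsday.
In April the doomsday date is Apr 4.
Apr 29 is 25 days after Apr 4; 25 mod 7 = 4, so Saturday + 4 = Wednesday.

Wednesday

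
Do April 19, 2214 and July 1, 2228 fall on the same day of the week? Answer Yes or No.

Yes

From Apr 19, 2214 to Jul 1, 2228 is 5187 days.
5187 mod 7 = 0, so they are the same weekday.
(Apr 19, 2214 is a Tuesday; Jul 1, 2228 is a Tuesday.)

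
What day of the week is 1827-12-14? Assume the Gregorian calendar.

Friday

Doomsday rule: the anchor day for the 1800s is Friday. For year 27: 27÷12 = 2 r 3, and 3÷4 = 0, so 2+3+0 = 5.
Friday + 5 ≡ Wednesday — that's 1827's doomsday.
In December the doomsday date is Dec 12.
Dec 14 is 2 days after Dec 12; 2 mod 7 = 2, so Wednesday + 2 = Friday.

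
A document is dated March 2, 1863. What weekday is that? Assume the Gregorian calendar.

Doomsday rule: the anchor day for the 1800s is Friday. For year 63: 63÷12 = 5 r 3, and 3÷4 = 0, so 5+3+0 = 8.
Friday + 8 ≡ Saturday — that's 1863's doomsday.
In March the doomsday date is Mar 14.
Mar 2 is 12 days before Mar 14; 12 mod 7 = 5, so Saturday − 5 = Monday.

Monday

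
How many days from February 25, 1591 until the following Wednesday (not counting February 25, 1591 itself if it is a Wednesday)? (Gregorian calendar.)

Feb 25, 1591 is a Monday.
From Monday to the next Wednesday is 2 days.

2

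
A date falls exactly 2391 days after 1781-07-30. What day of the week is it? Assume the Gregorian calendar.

Friday

First find the weekday of Jul 30, 1781. Doomsday rule: the anchor day for the 1700s is Sunday. For year 81: 81÷12 = 6 r 9, and 9÷4 = 2, so 6+9+2 = 17.
Sunday + 17 ≡ Wednesday — that's 1781's doomsday.
In July the doomsday date is Jul 11.
Jul 30 is 19 days after Jul 11; 19 mod 7 = 5, so Wednesday + 5 = Monday.
2391 mod 7 = 4, so 2391 days after a Monday is Monday + 4 = Friday.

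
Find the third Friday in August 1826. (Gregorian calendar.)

August 18, 1826

August 1, 1826 is a Tuesday.
The first Friday is therefore August 4 (3 days later).
The third Friday is 4 + 2×7 = August 18.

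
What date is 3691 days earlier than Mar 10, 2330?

January 31, 2320

−365 (one year) → Mar 10, 2329 (3326 left).
−365 (one year) → Mar 10, 2328 (2961 left).
−366 (one year; includes Feb 29, 2328) → Mar 10, 2327 (2595 left).
−365 (one year) → Mar 10, 2326 (2230 left).
−365 (one year) → Mar 10, 2325 (1865 left).
−365 (one year) → Mar 10, 2324 (1500 left).
−366 (one year; includes Feb 29, 2324) → Mar 10, 2323 (1134 left).
−365 (one year) → Mar 10, 2322 (769 left).
−365 (one year) → Mar 10, 2321 (404 left).
−365 (one year) → Mar 10, 2320 (39 left).
−10 → Feb 29, 2320 (end of Feb, 29 days; 29 left).
−29 → Jan 31, 2320 (end of Jan, 31 days; 0 left).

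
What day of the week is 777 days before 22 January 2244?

Monday

Jan 22, 2244 is a Monday.
777 mod 7 = 0, so 777 days before a Monday is Monday − 0 = Monday.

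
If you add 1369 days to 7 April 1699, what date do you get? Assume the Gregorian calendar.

January 6, 1703

+365 (one year) → Apr 7, 1700 (1004 left).
+365 (one year) → Apr 7, 1701 (639 left).
+365 (one year) → Apr 7, 1702 (274 left).
Apr has 30 days: +24 → May 1, 1702 (250 left).
May has 31 days: +31 → Jun 1, 1702 (219 left).
Jun has 30 days: +30 → Jul 1, 1702 (189 left).
Jul has 31 days: +31 → Aug 1, 1702 (158 left).
Aug has 31 days: +31 → Sep 1, 1702 (127 left).
Sep has 30 days: +30 → Oct 1, 1702 (97 left).
Oct has 31 days: +31 → Nov 1, 1702 (66 left).
Nov has 30 days: +30 → Dec 1, 1702 (36 left).
Dec has 31 days: +31 → Jan 1, 1703 (5 left).
+5 → Jan 6, 1703.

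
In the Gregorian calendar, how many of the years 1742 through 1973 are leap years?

56

Multiples of 4 in [1742,1973]: 58.
Of those, multiples of 100: 2 (not leap unless ÷400).
Multiples of 400: 0.
Leap years = 58 − 2 + 0 = 56.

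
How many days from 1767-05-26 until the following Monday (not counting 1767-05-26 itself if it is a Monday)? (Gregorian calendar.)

6

May 26, 1767 is a Tuesday.
From Tuesday to the next Monday is 6 days.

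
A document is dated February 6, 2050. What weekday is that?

Sunday

January 1, 2050 is a Saturday.
Jan 1, 2050 → Feb 1, 2050: 31 days (January has 31).
Feb 1, 2050 → Feb 6, 2050: 5 days.
Total: 36 days.
36 mod 7 = 1, so Saturday + 1 = Sunday.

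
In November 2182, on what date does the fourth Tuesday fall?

November 26, 2182

November 1, 2182 is a Friday.
The first Tuesday is therefore November 5 (4 days later).
The fourth Tuesday is 5 + 3×7 = November 26.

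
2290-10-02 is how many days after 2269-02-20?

Feb 20, 2269 → Feb 20, 2270: 365 days.
Feb 20, 2270 → Feb 20, 2271: 365 days.
Feb 20, 2271 → Feb 20, 2272: 365 days.
Feb 20, 2272 → Feb 20, 2273: 366 days (Feb 29, 2272 is in that span).
Feb 20, 2273 → Feb 20, 2274: 365 days.
Feb 20, 2274 → Feb 20, 2275: 365 days.
Feb 20, 2275 → Feb 20, 2276: 365 days.
Feb 20, 2276 → Feb 20, 2277: 366 days (Feb 29, 2276 is in that span).
Feb 20, 2277 → Feb 20, 2278: 365 days.
Feb 20, 2278 → Feb 20, 2279: 365 days.
Feb 20, 2279 → Feb 20, 2280: 365 days.
Feb 20, 2280 → Feb 20, 2281: 366 days (Feb 29, 2280 is in that span).
Feb 20, 2281 → Feb 20, 2282: 365 days.
Feb 20, 2282 → Feb 20, 2283: 365 days.
Feb 20, 2283 → Feb 20, 2284: 365 days.
Feb 20, 2284 → Feb 20, 2285: 366 days (Feb 29, 2284 is in that span).
Feb 20, 2285 → Feb 20, 2286: 365 days.
Feb 20, 2286 → Feb 20, 2287: 365 days.
Feb 20, 2287 → Feb 20, 2288: 365 days.
Feb 20, 2288 → Feb 20, 2289: 366 days (Feb 29, 2288 is in that span).
Feb 20, 2289 → Feb 20, 2290: 365 days.
Feb 20, 2290 → Mar 20, 2290: 28 days (February has 28).
Mar 20, 2290 → Apr 20, 2290: 31 days (March has 31).
Apr 20, 2290 → May 20, 2290: 30 days (April has 30).
May 20, 2290 → Jun 20, 2290: 31 days (May has 31).
Jun 20, 2290 → Jul 20, 2290: 30 days (June has 30).
Jul 20, 2290 → Aug 20, 2290: 31 days (July has 31).
Aug 20, 2290 → Sep 20, 2290: 31 days (August has 31).
Sep 20, 2290 → Oct 2, 2290: 12 days.
Total: 7894 days.

7894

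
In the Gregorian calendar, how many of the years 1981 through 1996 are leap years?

Multiples of 4 in [1981,1996]: 4.
Of those, multiples of 100: 0 (not leap unless ÷400).
Multiples of 400: 0.
Leap years = 4 − 0 + 0 = 4.

4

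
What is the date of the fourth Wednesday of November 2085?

November 28, 2085

November 1, 2085 is a Thursday.
The first Wednesday is therefore November 7 (6 days later).
The fourth Wednesday is 7 + 3×7 = November 28.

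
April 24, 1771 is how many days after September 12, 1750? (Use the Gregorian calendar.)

Sep 12, 1750 → Sep 12, 1751: 365 days.
Sep 12, 1751 → Sep 12, 1752: 366 days (Feb 29, 1752 is in that span).
Sep 12, 1752 → Sep 12, 1753: 365 days.
Sep 12, 1753 → Sep 12, 1754: 365 days.
Sep 12, 1754 → Sep 12, 1755: 365 days.
Sep 12, 1755 → Sep 12, 1756: 366 days (Feb 29, 1756 is in that span).
Sep 12, 1756 → Sep 12, 1757: 365 days.
Sep 12, 1757 → Sep 12, 1758: 365 days.
Sep 12, 1758 → Sep 12, 1759: 365 days.
Sep 12, 1759 → Sep 12, 1760: 366 days (Feb 29, 1760 is in that span).
Sep 12, 1760 → Sep 12, 1761: 365 days.
Sep 12, 1761 → Sep 12, 1762: 365 days.
Sep 12, 1762 → Sep 12, 1763: 365 days.
Sep 12, 1763 → Sep 12, 1764: 366 days (Feb 29, 1764 is in that span).
Sep 12, 1764 → Sep 12, 1765: 365 days.
Sep 12, 1765 → Sep 12, 1766: 365 days.
Sep 12, 1766 → Sep 12, 1767: 365 days.
Sep 12, 1767 → Sep 12, 1768: 366 days (Feb 29, 1768 is in that span).
Sep 12, 1768 → Sep 12, 1769: 365 days.
Sep 12, 1769 → Sep 12, 1770: 365 days.
Sep 12, 1770 → Oct 12, 1770: 30 days (September has 30).
Oct 12, 1770 → Nov 12, 1770: 31 days (October has 31).
Nov 12, 1770 → Dec 12, 1770: 30 days (November has 30).
Dec 12, 1770 → Jan 12, 1771: 31 days (December has 31).
Jan 12, 1771 → Feb 12, 1771: 31 days (January has 31).
Feb 12, 1771 → Mar 12, 1771: 28 days (February has 28).
Mar 12, 1771 → Apr 12, 1771: 31 days (March has 31).
Apr 12, 1771 → Apr 24, 1771: 12 days.
Total: 7529 days.

7529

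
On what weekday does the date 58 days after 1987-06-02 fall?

Thursday

First find the weekday of Jun 2, 1987. Doomsday rule: the anchor day for the 1900s is Wednesday. For year 87: 87÷12 = 7 r 3, and 3÷4 = 0, so 7+3+0 = 10.
Wednesday + 10 ≡ Saturday — that's 1987's doomsday.
In June the doomsday date is Jun 6.
Jun 2 is 4 days before Jun 6; 4 mod 7 = 4, so Saturday − 4 = Tuesday.
58 mod 7 = 2, so 58 days after a Tuesday is Tuesday + 2 = Thursday.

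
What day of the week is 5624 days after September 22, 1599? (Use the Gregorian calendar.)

First find the weekday of Sep 22, 1599. Doomsday rule: the anchor day for the 1500s is Wednesday. For year 99: 99÷12 = 8 r 3, and 3÷4 = 0, so 8+3+0 = 11.
Wednesday + 11 ≡ Sunday — that's 1599's doomsday.
In September the doomsday date is Sep 5.
Sep 22 is 17 days after Sep 5; 17 mod 7 = 3, so Sunday + 3 = Wednesday.
5624 mod 7 = 3, so 5624 days after a Wednesday is Wednesday + 3 = Saturday.

Saturday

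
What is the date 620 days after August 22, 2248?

May 4, 2250

+365 (one year) → Aug 22, 2249 (255 left).
Aug has 31 days: +10 → Sep 1, 2249 (245 left).
Sep has 30 days: +30 → Oct 1, 2249 (215 left).
Oct has 31 days: +31 → Nov 1, 2249 (184 left).
Nov has 30 days: +30 → Dec 1, 2249 (154 left).
Dec has 31 days: +31 → Jan 1, 2250 (123 left).
Jan has 31 days: +31 → Feb 1, 2250 (92 left).
Feb has 28 days: +28 → Mar 1, 2250 (64 left).
Mar has 31 days: +31 → Apr 1, 2250 (33 left).
Apr has 30 days: +30 → May 1, 2250 (3 left).
+3 → May 4, 2250.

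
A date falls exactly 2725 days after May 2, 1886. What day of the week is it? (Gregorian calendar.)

Tuesday

First find the weekday of May 2, 1886. Doomsday rule: the anchor day for the 1800s is Friday. For year 86: 86÷12 = 7 r 2, and 2÷4 = 0, so 7+2+0 = 9.
Friday + 9 ≡ Sunday — that's 1886's doomsday.
In May the doomsday date is May 9.
May 2 is 7 days before May 9; 7 mod 7 = 0, so Sunday − 0 = Sunday.
2725 mod 7 = 2, so 2725 days after a Sunday is Sunday + 2 = Tuesday.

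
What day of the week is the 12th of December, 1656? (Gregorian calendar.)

Doomsday rule: the anchor day for the 1600s is Tuesday. For year 56: 56÷12 = 4 r 8, and 8÷4 = 2, so 4+8+2 = 14.
Tuesday + 14 ≡ Tuesday — that's 1656's doomsday.
In December the doomsday date is Dec 12.
Dec 12 is the doomsday itself: Tuesday.

Tuesday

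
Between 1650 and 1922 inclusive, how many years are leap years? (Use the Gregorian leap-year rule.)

Multiples of 4 in [1650,1922]: 68.
Of those, multiples of 100: 3 (not leap unless ÷400).
Multiples of 400: 0.
Leap years = 68 − 3 + 0 = 65.

65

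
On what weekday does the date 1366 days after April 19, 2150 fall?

First find the weekday of Apr 19, 2150. Doomsday rule: the anchor day for the 2100s is Sunday. For year 50: 50÷12 = 4 r 2, and 2÷4 = 0, so 4+2+0 = 6.
Sunday + 6 ≡ Saturday — that's 2150's doomsday.
In April the doomsday date is Apr 4.
Apr 19 is 15 days after Apr 4; 15 mod 7 = 1, so Saturday + 1 = Sunday.
1366 mod 7 = 1, so 1366 days after a Sunday is Sunday + 1 = Monday.

Monday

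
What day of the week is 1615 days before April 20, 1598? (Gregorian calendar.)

Wednesday

Apr 20, 1598 is a Monday.
1615 mod 7 = 5, so 1615 days before a Monday is Monday − 5 = Wednesday.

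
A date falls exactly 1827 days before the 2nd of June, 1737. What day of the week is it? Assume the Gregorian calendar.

Jun 2, 1737 is a Sunday.
1827 mod 7 = 0, so 1827 days before a Sunday is Sunday − 0 = Sunday.

Sunday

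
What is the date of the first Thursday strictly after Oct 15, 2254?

Oct 15, 2254 is a Sunday.
From Sunday to the next Thursday is 4 days.
Oct 15, 2254 + 4 = Oct 19, 2254.

October 19, 2254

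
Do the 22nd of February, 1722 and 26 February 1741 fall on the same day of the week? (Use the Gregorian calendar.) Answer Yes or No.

Yes

From Feb 22, 1722 to Feb 26, 1741 is 6944 days.
6944 mod 7 = 0, so they are the same weekday.
(Feb 22, 1722 is a Sunday; Feb 26, 1741 is a Sunday.)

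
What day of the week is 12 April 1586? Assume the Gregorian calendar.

Doomsday rule: the anchor day for the 1500s is Wednesday. For year 86: 86÷12 = 7 r 2, and 2÷4 = 0, so 7+2+0 = 9.
Wednesday + 9 ≡ Friday — that's 1586's doomsday.
In April the doomsday date is Apr 4.
Apr 12 is 8 days after Apr 4; 8 mod 7 = 1, so Friday + 1 = Saturday.

Saturday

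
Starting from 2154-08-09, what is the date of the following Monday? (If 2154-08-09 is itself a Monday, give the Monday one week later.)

August 12, 2154

Aug 9, 2154 is a Friday.
From Friday to the next Monday is 3 days.
Aug 9, 2154 + 3 = Aug 12, 2154.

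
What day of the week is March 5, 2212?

Doomsday rule: the anchor day for the 2200s is Friday. For year 12: 12÷12 = 1 r 0, and 0÷4 = 0, so 1+0+0 = 1.
Friday + 1 ≡ Saturday — that's 2212's doomsday.
In March the doomsday date is Mar 14.
Mar 5 is 9 days before Mar 14; 9 mod 7 = 2, so Saturday − 2 = Thursday.

Thursday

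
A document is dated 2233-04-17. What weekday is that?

Doomsday rule: the anchor day for the 2200s is Friday. For year 33: 33÷12 = 2 r 9, and 9÷4 = 2, so 2+9+2 = 13.
Friday + 13 ≡ Thursday — that's 2233's doomsday.
In April the doomsday date is Apr 4.
Apr 17 is 13 days after Apr 4; 13 mod 7 = 6, so Thursday + 6 = Wednesday.

Wednesday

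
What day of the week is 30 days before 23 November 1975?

First find the weekday of Nov 23, 1975. Doomsday rule: the anchor day for the 1900s is Wednesday. For year 75: 75÷12 = 6 r 3, and 3÷4 = 0, so 6+3+0 = 9.
Wednesday + 9 ≡ Friday — that's 1975's doomsday.
In November the doomsday date is Nov 7.
Nov 23 is 16 days after Nov 7; 16 mod 7 = 2, so Friday + 2 = Sunday.
30 mod 7 = 2, so 30 days before a Sunday is Sunday − 2 = Friday.

Friday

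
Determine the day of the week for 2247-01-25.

Doomsday rule: the anchor day for the 2200s is Friday. For year 47: 47÷12 = 3 r 11, and 11÷4 = 2, so 3+11+2 = 16.
Friday + 16 ≡ Sunday — that's 2247's doomsday.
In January the doomsday date is Jan 3 (2247 is not a leap year).
Jan 25 is 22 days after Jan 3; 22 mod 7 = 1, so Sunday + 1 = Monday.

Monday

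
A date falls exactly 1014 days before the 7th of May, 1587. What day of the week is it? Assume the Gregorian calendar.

Friday

May 7, 1587 is a Thursday.
1014 mod 7 = 6, so 1014 days before a Thursday is Thursday − 6 = Friday.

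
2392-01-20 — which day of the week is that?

Monday

Doomsday rule: the anchor day for the 2300s is Wednesday. For year 92: 92÷12 = 7 r 8, and 8÷4 = 2, so 7+8+2 = 17.
Wednesday + 17 ≡ Saturday — that's 2392's doomsday.
In January the doomsday date is Jan 4 (2392 is a leap year (divisible by 4)).
Jan 20 is 16 days after Jan 4; 16 mod 7 = 2, so Saturday + 2 = Monday.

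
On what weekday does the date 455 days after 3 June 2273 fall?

Jun 3, 2273 is a Tuesday.
455 mod 7 = 0, so 455 days after a Tuesday is Tuesday + 0 = Tuesday.

Tuesday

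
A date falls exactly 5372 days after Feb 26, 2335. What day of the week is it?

First find the weekday of Feb 26, 2335. Doomsday rule: the anchor day for the 2300s is Wednesday. For year 35: 35÷12 = 2 r 11, and 11÷4 = 2, so 2+11+2 = 15.
Wednesday + 15 ≡ Thursday — that's 2335's doomsday.
In February the doomsday date is Feb 28 (2335 is not a leap year).
Feb 26 is 2 days before Feb 28; 2 mod 7 = 2, so Thursday − 2 = Tuesday.
5372 mod 7 = 3, so 5372 days after a Tuesday is Tuesday + 3 = Friday.

Friday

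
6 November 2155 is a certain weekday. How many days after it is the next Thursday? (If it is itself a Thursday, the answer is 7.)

7

Nov 6, 2155 is a Thursday.
From Thursday to the next Thursday is 7 days.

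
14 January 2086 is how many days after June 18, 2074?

Jun 18, 2074 → Jun 18, 2075: 365 days.
Jun 18, 2075 → Jun 18, 2076: 366 days (Feb 29, 2076 is in that span).
Jun 18, 2076 → Jun 18, 2077: 365 days.
Jun 18, 2077 → Jun 18, 2078: 365 days.
Jun 18, 2078 → Jun 18, 2079: 365 days.
Jun 18, 2079 → Jun 18, 2080: 366 days (Feb 29, 2080 is in that span).
Jun 18, 2080 → Jun 18, 2081: 365 days.
Jun 18, 2081 → Jun 18, 2082: 365 days.
Jun 18, 2082 → Jun 18, 2083: 365 days.
Jun 18, 2083 → Jun 18, 2084: 366 days (Feb 29, 2084 is in that span).
Jun 18, 2084 → Jun 18, 2085: 365 days.
Jun 18, 2085 → Jul 18, 2085: 30 days (June has 30).
Jul 18, 2085 → Aug 18, 2085: 31 days (July has 31).
Aug 18, 2085 → Sep 18, 2085: 31 days (August has 31).
Sep 18, 2085 → Oct 18, 2085: 30 days (September has 30).
Oct 18, 2085 → Nov 18, 2085: 31 days (October has 31).
Nov 18, 2085 → Dec 18, 2085: 30 days (November has 30).
Dec 18, 2085 → Jan 14, 2086: 27 days.
Total: 4228 days.

4228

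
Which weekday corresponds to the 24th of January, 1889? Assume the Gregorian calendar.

Thursday

Doomsday rule: the anchor day for the 1800s is Friday. For year 89: 89÷12 = 7 r 5, and 5÷4 = 1, so 7+5+1 = 13.
Friday + 13 ≡ Thursday — that's 1889's doomsday.
In January the doomsday date is Jan 3 (1889 is not a leap year).
Jan 24 is 21 days after Jan 3; 21 mod 7 = 0, so Thursday + 0 = Thursday.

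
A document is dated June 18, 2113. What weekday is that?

Sunday

January 1, 2113 is a Sunday.
Jan 1, 2113 → Feb 1, 2113: 31 days (January has 31).
Feb 1, 2113 → Mar 1, 2113: 28 days (February has 28).
Mar 1, 2113 → Apr 1, 2113: 31 days (March has 31).
Apr 1, 2113 → May 1, 2113: 30 days (April has 30).
May 1, 2113 → Jun 1, 2113: 31 days (May has 31).
Jun 1, 2113 → Jun 18, 2113: 17 days.
Total: 168 days.
168 mod 7 = 0, so Sunday + 0 = Sunday.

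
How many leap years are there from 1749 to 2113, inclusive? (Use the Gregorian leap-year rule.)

Multiples of 4 in [1749,2113]: 91.
Of those, multiples of 100: 4 (not leap unless ÷400).
Multiples of 400: 1.
Leap years = 91 − 4 + 1 = 88.

88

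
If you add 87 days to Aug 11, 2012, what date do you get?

November 6, 2012

Aug has 31 days: +21 → Sep 1, 2012 (66 left).
Sep has 30 days: +30 → Oct 1, 2012 (36 left).
Oct has 31 days: +31 → Nov 1, 2012 (5 left).
+5 → Nov 6, 2012.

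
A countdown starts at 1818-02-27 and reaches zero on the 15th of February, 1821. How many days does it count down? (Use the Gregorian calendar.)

1084

Feb 27, 1818 → Feb 27, 1819: 365 days.
Feb 27, 1819 → Feb 27, 1820: 365 days.
Feb 27, 1820 → Mar 27, 1820: 29 days (February has 29).
Mar 27, 1820 → Apr 27, 1820: 31 days (March has 31).
Apr 27, 1820 → May 27, 1820: 30 days (April has 30).
May 27, 1820 → Jun 27, 1820: 31 days (May has 31).
Jun 27, 1820 → Jul 27, 1820: 30 days (June has 30).
Jul 27, 1820 → Aug 27, 1820: 31 days (July has 31).
Aug 27, 1820 → Sep 27, 1820: 31 days (August has 31).
Sep 27, 1820 → Oct 27, 1820: 30 days (September has 30).
Oct 27, 1820 → Nov 27, 1820: 31 days (October has 31).
Nov 27, 1820 → Dec 27, 1820: 30 days (November has 30).
Dec 27, 1820 → Jan 27, 1821: 31 days (December has 31).
Jan 27, 1821 → Feb 15, 1821: 19 days.
Total: 1084 days.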